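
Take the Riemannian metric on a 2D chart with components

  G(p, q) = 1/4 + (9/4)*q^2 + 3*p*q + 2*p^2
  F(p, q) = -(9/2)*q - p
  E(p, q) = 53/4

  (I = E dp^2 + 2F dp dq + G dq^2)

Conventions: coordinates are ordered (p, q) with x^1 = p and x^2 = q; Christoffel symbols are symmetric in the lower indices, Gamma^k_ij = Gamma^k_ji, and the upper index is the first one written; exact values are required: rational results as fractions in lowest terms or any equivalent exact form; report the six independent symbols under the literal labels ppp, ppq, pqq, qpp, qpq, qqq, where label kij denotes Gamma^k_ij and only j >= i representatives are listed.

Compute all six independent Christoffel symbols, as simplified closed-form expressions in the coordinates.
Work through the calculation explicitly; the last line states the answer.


E = 53/4; F = -(9/2)*q - p; G = 1/4 + (9/4)*q^2 + 3*p*q + 2*p^2
Gamma^k_ij = (1/2) g^{kl} (d_i g_jl + d_j g_il - d_l g_ij), with g^inv = (1/(EG-F^2)) [[G, -F], [-F, E]]
first partials: E_p = 0, E_q = 0, F_p = -1, F_q = -9/2, G_p = 3*q + 4*p, G_q = (9/2)*q + 3*p
D = EG - F^2 = 53/16 + (153/16)*q^2 + (123/4)*p*q + (51/2)*p^2
expanded: Gamma^p_pp = (G E_p - 2F F_p + F E_q)/(2D), Gamma^p_pq = (G E_q - F G_p)/(2D), Gamma^p_qq = (2G F_q - G G_p - F G_q)/(2D), Gamma^q_pp = (2E F_p - E E_q - F E_p)/(2D), Gamma^q_pq = (E G_p - F E_q)/(2D), Gamma^q_qq = (E G_q - 2F F_q + F G_p)/(2D); substitute and cancel common factors

Answer: Gamma_ppp = (-16*p - 72*q)/(408*p^2 + 492*p*q + 153*q^2 + 53), Gamma_ppq = (32*p^2 + 168*p*q + 108*q^2)/(408*p^2 + 492*p*q + 153*q^2 + 53), Gamma_pqq = (-64*p^3 - 144*p^2*q - 120*p^2 - 144*p*q^2 - 72*p*q - 8*p - 54*q^3 - 6*q - 18)/(408*p^2 + 492*p*q + 153*q^2 + 53), Gamma_qpp = -212/(408*p^2 + 492*p*q + 153*q^2 + 53), Gamma_qpq = (424*p + 318*q)/(408*p^2 + 492*p*q + 153*q^2 + 53), Gamma_qqq = (-32*p^2 - 168*p*q + 246*p - 108*q^2 + 153*q)/(408*p^2 + 492*p*q + 153*q^2 + 53)


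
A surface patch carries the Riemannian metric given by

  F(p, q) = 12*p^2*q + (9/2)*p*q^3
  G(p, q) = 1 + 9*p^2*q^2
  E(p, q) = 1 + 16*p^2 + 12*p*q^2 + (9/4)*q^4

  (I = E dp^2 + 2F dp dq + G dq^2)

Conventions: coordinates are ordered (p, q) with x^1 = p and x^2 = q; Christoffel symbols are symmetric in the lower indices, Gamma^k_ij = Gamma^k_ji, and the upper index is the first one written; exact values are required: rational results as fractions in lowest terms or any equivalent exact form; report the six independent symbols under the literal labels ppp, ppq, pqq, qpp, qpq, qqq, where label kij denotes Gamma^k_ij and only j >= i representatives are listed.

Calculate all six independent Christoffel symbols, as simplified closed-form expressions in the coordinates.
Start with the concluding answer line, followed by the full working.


Answer: Gamma_ppp = (64*p + 24*q^2)/(36*p^2*q^2 + 64*p^2 + 48*p*q^2 + 9*q^4 + 4), Gamma_ppq = (48*p*q + 18*q^3)/(36*p^2*q^2 + 64*p^2 + 48*p*q^2 + 9*q^4 + 4), Gamma_pqq = (48*p^2 + 18*p*q^2)/(36*p^2*q^2 + 64*p^2 + 48*p*q^2 + 9*q^4 + 4), Gamma_qpp = 48*p*q/(36*p^2*q^2 + 64*p^2 + 48*p*q^2 + 9*q^4 + 4), Gamma_qpq = 36*p*q^2/(36*p^2*q^2 + 64*p^2 + 48*p*q^2 + 9*q^4 + 4), Gamma_qqq = 36*p^2*q/(36*p^2*q^2 + 64*p^2 + 48*p*q^2 + 9*q^4 + 4)

E = 1 + 16*p^2 + 12*p*q^2 + (9/4)*q^4; F = 12*p^2*q + (9/2)*p*q^3; G = 1 + 9*p^2*q^2
Gamma^k_ij = (1/2) g^{kl} (d_i g_jl + d_j g_il - d_l g_ij), with g^inv = (1/(EG-F^2)) [[G, -F], [-F, E]]
first partials: E_p = 32*p + 12*q^2, E_q = 24*p*q + 9*q^3, F_p = 24*p*q + (9/2)*q^3, F_q = 12*p^2 + (27/2)*p*q^2, G_p = 18*p*q^2, G_q = 18*p^2*q
D = EG - F^2 = 1 + 16*p^2 + 12*p*q^2 + (9/4)*q^4 + 9*p^2*q^2
expanded: Gamma^p_pp = (G E_p - 2F F_p + F E_q)/(2D), Gamma^p_pq = (G E_q - F G_p)/(2D), Gamma^p_qq = (2G F_q - G G_p - F G_q)/(2D), Gamma^q_pp = (2E F_p - E E_q - F E_p)/(2D), Gamma^q_pq = (E G_p - F E_q)/(2D), Gamma^q_qq = (E G_q - 2F F_q + F G_p)/(2D); substitute and cancel common factors


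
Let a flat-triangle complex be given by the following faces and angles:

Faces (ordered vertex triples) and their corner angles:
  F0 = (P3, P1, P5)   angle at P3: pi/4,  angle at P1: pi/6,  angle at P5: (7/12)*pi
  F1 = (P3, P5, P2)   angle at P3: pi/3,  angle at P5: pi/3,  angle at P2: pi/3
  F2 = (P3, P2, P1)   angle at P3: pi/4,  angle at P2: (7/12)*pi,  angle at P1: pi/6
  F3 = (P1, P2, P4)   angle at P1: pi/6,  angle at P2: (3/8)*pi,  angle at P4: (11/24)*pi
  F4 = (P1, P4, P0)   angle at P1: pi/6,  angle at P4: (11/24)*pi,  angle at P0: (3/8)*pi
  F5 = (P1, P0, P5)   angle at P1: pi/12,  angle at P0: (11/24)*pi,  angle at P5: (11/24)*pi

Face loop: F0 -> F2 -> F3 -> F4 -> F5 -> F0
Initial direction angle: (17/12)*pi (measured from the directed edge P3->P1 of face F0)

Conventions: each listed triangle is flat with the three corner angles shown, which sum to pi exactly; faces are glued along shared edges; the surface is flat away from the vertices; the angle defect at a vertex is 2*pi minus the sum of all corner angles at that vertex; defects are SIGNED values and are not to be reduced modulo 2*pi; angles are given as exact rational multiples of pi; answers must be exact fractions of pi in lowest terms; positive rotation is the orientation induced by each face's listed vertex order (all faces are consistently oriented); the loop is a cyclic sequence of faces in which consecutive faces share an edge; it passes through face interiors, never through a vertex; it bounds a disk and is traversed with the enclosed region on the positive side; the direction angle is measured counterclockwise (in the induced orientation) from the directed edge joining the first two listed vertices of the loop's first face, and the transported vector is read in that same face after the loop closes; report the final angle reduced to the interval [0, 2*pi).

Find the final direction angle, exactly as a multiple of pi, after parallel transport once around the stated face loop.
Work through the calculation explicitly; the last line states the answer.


enclosed vertex P1: corner angles sum to (3/4)*pi, defect = 2*pi - (3/4)*pi = (5/4)*pi
the rotation equals the total enclosed defect, so the final angle is initial + defects (mod 2*pi)
final angle = (17/12)*pi + (5/4)*pi = (2/3)*pi (mod 2*pi)

Answer: final direction angle = (2/3)*pi


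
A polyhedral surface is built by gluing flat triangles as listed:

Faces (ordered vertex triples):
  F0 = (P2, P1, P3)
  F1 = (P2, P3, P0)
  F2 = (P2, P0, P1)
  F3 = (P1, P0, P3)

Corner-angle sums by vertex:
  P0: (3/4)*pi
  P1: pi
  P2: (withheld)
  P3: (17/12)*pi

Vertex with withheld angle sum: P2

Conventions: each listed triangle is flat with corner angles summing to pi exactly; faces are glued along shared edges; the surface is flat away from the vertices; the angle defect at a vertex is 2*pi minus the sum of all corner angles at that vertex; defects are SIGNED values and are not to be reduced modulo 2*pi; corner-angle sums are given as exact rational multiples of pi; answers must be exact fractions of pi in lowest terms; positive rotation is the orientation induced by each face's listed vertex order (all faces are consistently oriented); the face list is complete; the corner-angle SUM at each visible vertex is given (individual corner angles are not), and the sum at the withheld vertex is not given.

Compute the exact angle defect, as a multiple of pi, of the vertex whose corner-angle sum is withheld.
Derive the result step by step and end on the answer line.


V = 4, E = 6, F = 4; chi = V - E + F = 2
Gauss-Bonnet: total defect = 2*pi*chi = 4*pi; visible defects sum to (17/6)*pi

Answer: defect(P2) = (7/6)*pi


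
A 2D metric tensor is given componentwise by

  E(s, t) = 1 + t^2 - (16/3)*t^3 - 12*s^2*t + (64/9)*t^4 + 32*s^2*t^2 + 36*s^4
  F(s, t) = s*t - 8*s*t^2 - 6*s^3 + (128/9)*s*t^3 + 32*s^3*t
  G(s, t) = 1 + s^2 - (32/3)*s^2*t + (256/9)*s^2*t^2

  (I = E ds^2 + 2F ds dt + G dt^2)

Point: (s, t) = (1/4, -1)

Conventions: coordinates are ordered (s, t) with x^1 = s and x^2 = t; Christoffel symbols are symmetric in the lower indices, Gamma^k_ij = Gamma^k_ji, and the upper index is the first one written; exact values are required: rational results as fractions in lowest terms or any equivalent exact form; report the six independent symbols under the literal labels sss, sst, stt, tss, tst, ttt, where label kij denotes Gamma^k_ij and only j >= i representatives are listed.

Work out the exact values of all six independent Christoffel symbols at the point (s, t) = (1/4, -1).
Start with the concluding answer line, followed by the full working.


Answer: Gamma_sss = 6984/11429, Gamma_sst = -14744/11429, Gamma_stt = 3104/11429, Gamma_tss = -2736/11429, Gamma_tst = 5776/11429, Gamma_ttt = -1216/11429

E = 9985/576, F = -1843/288, G = 505/144 at the point
E_s = 97/4, E_t = -1843/36, F_s = -2185/72, F_t = 185/12, G_s = 361/18, G_t = -38/9
EG - F^2 = 11429/576;  g^inv = (576/11429) * [[505/144, 1843/288], [1843/288, 9985/576]]
first-kind symbols [ij,l] = (1/2)(d_i g_jl + d_j g_il - d_l g_ij): [ss,s] = E_s/2 = 97/8, [ss,t] = F_s - E_t/2 = -19/4, [st,s] = E_t/2 = -1843/72, [st,t] = G_s/2 = 361/36, [tt,s] = F_t - G_s/2 = 97/18, [tt,t] = G_t/2 = -19/9
Gamma^s_ij = (G*[ij,s] - F*[ij,t])/(EG - F^2), Gamma^t_ij = (E*[ij,t] - F*[ij,s])/(EG - F^2)


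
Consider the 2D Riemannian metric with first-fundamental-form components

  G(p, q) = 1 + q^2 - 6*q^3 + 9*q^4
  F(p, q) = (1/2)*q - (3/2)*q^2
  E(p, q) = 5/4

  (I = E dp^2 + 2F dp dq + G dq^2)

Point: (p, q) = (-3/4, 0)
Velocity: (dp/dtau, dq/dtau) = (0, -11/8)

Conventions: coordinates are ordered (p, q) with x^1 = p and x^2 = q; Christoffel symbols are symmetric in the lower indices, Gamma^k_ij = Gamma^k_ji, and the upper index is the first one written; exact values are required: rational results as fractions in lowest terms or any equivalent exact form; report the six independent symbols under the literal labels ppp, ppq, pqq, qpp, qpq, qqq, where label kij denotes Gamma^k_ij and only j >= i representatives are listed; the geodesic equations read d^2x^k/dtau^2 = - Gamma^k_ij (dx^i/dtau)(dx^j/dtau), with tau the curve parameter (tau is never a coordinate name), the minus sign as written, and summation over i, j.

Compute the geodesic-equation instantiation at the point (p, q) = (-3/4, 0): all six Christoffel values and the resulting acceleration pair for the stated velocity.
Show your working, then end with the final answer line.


E = 5/4, F = 0, G = 1 at the point
E_p = 0, E_q = 0, F_p = 0, F_q = 1/2, G_p = 0, G_q = 0
EG - F^2 = 5/4;  g^inv = (4/5) * [[1, 0], [0, 5/4]]
first-kind symbols [ij,l] = (1/2)(d_i g_jl + d_j g_il - d_l g_ij): [pp,p] = E_p/2 = 0, [pp,q] = F_p - E_q/2 = 0, [pq,p] = E_q/2 = 0, [pq,q] = G_p/2 = 0, [qq,p] = F_q - G_p/2 = 1/2, [qq,q] = G_q/2 = 0
Gamma^p_ij = (G*[ij,p] - F*[ij,q])/(EG - F^2), Gamma^q_ij = (E*[ij,q] - F*[ij,p])/(EG - F^2)
Gamma_ppp = 0, Gamma_ppq = 0, Gamma_pqq = 2/5, Gamma_qpp = 0, Gamma_qpq = 0, Gamma_qqq = 0
d^2p/dtau^2 = -(Gamma_ppp*(0)^2 + 2*Gamma_ppq*(0)*(-11/8) + Gamma_pqq*(-11/8)^2) = -121/160
d^2q/dtau^2 = -(Gamma_qpp*(0)^2 + 2*Gamma_qpq*(0)*(-11/8) + Gamma_qqq*(-11/8)^2) = 0

Answer: Gamma_ppp = 0, Gamma_ppq = 0, Gamma_pqq = 2/5, Gamma_qpp = 0, Gamma_qpq = 0, Gamma_qqq = 0; accelerations (d^2p/dtau^2, d^2q/dtau^2) = (-121/160, 0)


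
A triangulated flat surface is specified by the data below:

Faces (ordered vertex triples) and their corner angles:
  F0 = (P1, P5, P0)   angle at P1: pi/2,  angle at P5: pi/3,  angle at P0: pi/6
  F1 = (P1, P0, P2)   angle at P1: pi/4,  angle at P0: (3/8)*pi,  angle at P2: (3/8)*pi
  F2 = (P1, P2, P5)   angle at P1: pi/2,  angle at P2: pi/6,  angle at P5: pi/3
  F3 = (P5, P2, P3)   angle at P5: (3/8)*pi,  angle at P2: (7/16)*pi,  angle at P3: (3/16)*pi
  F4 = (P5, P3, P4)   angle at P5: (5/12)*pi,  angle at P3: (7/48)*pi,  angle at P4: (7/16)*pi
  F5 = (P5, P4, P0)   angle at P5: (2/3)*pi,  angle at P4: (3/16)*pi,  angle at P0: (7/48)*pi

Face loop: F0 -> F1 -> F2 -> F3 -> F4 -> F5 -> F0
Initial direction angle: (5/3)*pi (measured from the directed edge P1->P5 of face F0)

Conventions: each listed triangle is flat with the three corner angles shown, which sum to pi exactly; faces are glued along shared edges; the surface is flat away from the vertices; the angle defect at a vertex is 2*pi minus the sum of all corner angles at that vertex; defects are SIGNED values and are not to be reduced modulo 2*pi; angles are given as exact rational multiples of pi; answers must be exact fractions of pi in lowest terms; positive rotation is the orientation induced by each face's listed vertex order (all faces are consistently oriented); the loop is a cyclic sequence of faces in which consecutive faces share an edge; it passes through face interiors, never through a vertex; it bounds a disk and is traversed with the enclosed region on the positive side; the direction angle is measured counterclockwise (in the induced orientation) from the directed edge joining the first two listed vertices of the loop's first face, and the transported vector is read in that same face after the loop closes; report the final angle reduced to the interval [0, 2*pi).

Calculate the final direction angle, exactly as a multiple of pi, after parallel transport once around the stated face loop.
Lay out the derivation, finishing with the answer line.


enclosed vertex P1: corner angles sum to (5/4)*pi, defect = 2*pi - (5/4)*pi = (3/4)*pi
enclosed vertex P5: corner angles sum to (17/8)*pi, defect = 2*pi - (17/8)*pi = -pi/8
the rotation equals the total enclosed defect, so the final angle is initial + defects (mod 2*pi)
final angle = (5/3)*pi + (5/8)*pi = (7/24)*pi (mod 2*pi)

Answer: final direction angle = (7/24)*pi


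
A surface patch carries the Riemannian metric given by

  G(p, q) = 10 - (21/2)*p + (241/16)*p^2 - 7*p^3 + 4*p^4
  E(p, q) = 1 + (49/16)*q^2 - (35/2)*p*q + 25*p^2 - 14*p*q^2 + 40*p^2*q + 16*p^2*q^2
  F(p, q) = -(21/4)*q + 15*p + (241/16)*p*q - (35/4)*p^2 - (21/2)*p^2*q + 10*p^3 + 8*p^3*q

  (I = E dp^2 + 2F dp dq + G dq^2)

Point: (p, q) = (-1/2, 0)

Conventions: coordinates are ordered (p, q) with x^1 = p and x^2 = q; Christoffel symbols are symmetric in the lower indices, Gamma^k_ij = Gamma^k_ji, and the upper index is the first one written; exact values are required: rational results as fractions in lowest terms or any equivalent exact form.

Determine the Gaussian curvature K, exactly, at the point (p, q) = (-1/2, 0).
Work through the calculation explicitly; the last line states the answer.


E = 29/4, F = -175/16, G = 1289/64, EG - F^2 = 1689/64 at the point
E_p = -25, E_q = 75/4, F_p = 125/4, F_q = -525/32, G_p = -525/16, G_q = 0
E_qq = 225/8, F_pq = 505/16, G_pp = 505/8
Apply the Brioschi formula K = (det M1 - det M2)/(EG - F^2)^2 over the derivative matrices of E, F, G.
M1 = [[-E_qq/2 + F_pq - G_pp/2, E_p/2, F_p - E_q/2], [F_q - G_p/2, E, F], [G_q/2, F, G]] = [[-225/16, -25/2, 175/8], [0, 29/4, -175/16], [0, -175/16, 1289/64]]; det M1 = -380025/1024
M2 = [[0, E_q/2, G_p/2], [E_q/2, E, F], [G_p/2, F, G]] = [[0, 75/8, -525/32], [75/8, 29/4, -175/16], [-525/32, -175/16, 1289/64]]; det M2 = -365625/1024
det M1 - det M2 = -225/16; K = -225/16 / (1689/64)^2 = -6400/316969

Answer: K = -6400/316969


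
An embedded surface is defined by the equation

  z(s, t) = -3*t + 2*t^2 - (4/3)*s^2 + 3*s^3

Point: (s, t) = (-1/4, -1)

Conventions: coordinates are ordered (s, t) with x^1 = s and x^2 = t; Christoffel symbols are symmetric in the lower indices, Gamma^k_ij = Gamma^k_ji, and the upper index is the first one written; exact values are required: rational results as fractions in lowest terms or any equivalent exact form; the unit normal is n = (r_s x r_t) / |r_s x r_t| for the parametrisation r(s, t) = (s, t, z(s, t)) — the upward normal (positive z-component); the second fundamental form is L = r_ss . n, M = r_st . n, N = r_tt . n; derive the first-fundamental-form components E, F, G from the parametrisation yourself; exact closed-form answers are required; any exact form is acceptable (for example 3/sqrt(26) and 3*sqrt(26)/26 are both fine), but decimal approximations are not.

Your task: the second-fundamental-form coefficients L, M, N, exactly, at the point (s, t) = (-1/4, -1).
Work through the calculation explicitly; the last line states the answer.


z_s = 59/48, z_t = -7, z_ss = -43/6, z_st = 0, z_tt = 4
E = 5785/2304, F = -413/48, G = 50; answer radicand W^2 = 118681/2304
unnormalised second-form numerators: l = -43/6, m = 0, n = 4; L = l/sqrt(118681/2304), and similarly M = m/sqrt(W^2), N = n/sqrt(W^2)

Answer: L = -344*sqrt(118681)/118681, M = 0, N = 192*sqrt(118681)/118681


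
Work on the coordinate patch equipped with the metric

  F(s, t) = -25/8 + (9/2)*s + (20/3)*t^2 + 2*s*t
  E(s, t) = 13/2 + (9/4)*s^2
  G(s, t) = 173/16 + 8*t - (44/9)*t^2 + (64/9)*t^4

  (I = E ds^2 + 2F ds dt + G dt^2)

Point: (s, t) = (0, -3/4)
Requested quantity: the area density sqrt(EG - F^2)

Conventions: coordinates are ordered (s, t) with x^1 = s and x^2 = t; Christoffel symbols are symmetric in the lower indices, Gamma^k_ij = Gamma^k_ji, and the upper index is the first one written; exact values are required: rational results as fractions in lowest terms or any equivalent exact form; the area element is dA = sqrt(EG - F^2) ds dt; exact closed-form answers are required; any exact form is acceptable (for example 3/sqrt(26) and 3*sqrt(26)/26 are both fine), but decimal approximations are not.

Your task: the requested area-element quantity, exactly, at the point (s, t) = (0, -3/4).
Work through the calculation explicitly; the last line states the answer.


E = 13/2, F = 5/8, G = 69/16; EG - F^2 = 1769/64

Answer: sqrt(EG - F^2) = sqrt(1769)/8


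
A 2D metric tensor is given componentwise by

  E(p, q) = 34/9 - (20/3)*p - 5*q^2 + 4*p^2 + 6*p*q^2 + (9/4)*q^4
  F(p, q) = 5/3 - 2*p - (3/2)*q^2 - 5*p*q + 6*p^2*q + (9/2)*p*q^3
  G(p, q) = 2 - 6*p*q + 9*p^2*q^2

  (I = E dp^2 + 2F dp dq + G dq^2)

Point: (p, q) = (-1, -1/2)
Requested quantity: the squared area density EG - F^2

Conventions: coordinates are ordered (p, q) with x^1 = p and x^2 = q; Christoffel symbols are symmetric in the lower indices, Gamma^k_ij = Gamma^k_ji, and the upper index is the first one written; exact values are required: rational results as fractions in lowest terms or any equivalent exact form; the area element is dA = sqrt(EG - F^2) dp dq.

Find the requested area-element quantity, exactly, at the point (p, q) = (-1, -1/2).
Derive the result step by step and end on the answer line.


E = 6817/576, F = -79/48, G = 5/4; EG - F^2 = 6961/576

Answer: EG - F^2 = 6961/576


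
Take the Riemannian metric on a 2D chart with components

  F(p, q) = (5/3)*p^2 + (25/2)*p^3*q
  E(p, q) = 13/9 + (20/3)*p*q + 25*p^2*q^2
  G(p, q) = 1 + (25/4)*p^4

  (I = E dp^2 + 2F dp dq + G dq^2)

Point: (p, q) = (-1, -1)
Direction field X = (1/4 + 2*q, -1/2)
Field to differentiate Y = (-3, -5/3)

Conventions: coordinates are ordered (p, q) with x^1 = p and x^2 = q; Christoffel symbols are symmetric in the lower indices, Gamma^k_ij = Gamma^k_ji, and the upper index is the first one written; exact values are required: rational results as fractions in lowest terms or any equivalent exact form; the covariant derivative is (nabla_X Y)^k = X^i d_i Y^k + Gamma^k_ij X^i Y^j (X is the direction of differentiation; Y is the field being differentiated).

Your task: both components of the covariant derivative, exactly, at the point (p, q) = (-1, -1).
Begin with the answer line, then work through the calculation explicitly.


Answer: (nabla_X Y)^p = -9860/1417, (nabla_X Y)^q = -4350/1417

E = 298/9, F = 85/6, G = 29/4 at the point
E_p = -170/3, E_q = -170/3, F_p = -245/6, F_q = -25/2, G_p = -25, G_q = 0
EG - F^2 = 1417/36;  g^inv = (36/1417) * [[29/4, -85/6], [-85/6, 298/9]]
first-kind symbols [ij,l] = (1/2)(d_i g_jl + d_j g_il - d_l g_ij): [pp,p] = E_p/2 = -85/3, [pp,q] = F_p - E_q/2 = -25/2, [pq,p] = E_q/2 = -85/3, [pq,q] = G_p/2 = -25/2, [qq,p] = F_q - G_p/2 = 0, [qq,q] = G_q/2 = 0
Gamma^p_ij = (G*[ij,p] - F*[ij,q])/(EG - F^2), Gamma^q_ij = (E*[ij,q] - F*[ij,p])/(EG - F^2)
Gamma_ppp = -1020/1417, Gamma_ppq = -1020/1417, Gamma_pqq = 0, Gamma_qpp = -450/1417, Gamma_qpq = -450/1417, Gamma_qqq = 0
X = (-7/4, -1/2), Y = (-3, -5/3) at the point


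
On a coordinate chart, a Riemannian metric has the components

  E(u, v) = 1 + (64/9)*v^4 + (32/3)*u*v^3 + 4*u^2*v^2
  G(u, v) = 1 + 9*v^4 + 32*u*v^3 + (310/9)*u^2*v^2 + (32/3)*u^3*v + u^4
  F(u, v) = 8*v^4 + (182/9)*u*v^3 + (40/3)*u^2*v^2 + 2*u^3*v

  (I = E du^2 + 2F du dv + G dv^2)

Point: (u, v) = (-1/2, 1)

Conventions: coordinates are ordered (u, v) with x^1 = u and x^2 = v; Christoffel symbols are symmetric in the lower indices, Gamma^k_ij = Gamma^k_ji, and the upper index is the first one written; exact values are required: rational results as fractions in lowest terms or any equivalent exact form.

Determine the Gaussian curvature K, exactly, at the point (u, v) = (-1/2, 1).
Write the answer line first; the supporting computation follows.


Answer: K = -251136/351649

E = 34/9, F = 35/36, G = 193/144, EG - F^2 = 593/144 at the point
E_u = 20/3, E_v = 130/9, F_u = 151/18, F_v = 97/12, G_u = 91/18, G_v = 35/9
E_vv = 166/3, F_uv = 71/2, G_uu = 359/9
Brioschi: K = (det M1 - det M2) / (EG - F^2)^2 with the standard first/second-derivative matrices M1, M2.
M1 = [[-E_vv/2 + F_uv - G_uu/2, E_u/2, F_u - E_v/2], [F_v - G_u/2, E, F], [G_v/2, F, G]] = [[-109/9, 10/3, 7/6], [50/9, 34/9, 35/36], [35/18, 35/36, 193/144]]; det M1 = -91577/1296
M2 = [[0, E_v/2, G_u/2], [E_v/2, E, F], [G_u/2, F, G]] = [[0, 65/9, 91/36], [65/9, 34/9, 35/36], [91/36, 35/36, 193/144]]; det M2 = -75881/1296
det M1 - det M2 = -109/9; K = -109/9 / (593/144)^2 = -251136/351649


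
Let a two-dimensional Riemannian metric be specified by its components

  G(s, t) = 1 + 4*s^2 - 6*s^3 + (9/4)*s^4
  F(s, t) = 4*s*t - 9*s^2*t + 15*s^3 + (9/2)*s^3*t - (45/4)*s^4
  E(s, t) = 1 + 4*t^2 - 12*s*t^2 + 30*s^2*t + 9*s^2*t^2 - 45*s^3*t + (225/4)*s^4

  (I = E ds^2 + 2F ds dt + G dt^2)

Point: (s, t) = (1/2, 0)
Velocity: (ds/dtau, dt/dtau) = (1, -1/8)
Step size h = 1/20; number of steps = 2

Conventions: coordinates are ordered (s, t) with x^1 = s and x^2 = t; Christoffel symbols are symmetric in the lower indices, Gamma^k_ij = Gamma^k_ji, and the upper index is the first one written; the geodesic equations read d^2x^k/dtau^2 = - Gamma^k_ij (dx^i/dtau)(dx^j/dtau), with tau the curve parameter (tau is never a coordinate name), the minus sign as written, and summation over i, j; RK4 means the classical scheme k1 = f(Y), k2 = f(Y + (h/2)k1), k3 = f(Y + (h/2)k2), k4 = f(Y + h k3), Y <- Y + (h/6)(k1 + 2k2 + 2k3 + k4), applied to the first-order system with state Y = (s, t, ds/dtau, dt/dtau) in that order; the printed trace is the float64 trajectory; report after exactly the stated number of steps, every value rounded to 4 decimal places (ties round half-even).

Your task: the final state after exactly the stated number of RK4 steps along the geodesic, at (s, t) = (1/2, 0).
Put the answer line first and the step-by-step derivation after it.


Answer: s = 0.5881, t = -0.0161, ds/dtau = 0.7805, dt/dtau = -0.1894

f(Y) = (ds/dtau, dt/dtau, -Gamma^s_ij Y'^i Y'^j, -Gamma^t_ij Y'^i Y'^j) with the Gammas evaluated at the stage position; h = 0.050000; intermediate values shown to 6 dp
step 0: s = 0.5000, t = 0.0000, ds/dtau = 1.0000, dt/dtau = -0.1250
step 1:
  k1: at (s, t) = (0.500000, 0.000000), (ds/dtau, dt/dtau) = (1.000000, -0.125000); Gamma_sss = 2.866242, Gamma_sst = 0.191083, Gamma_stt = 0.000000, Gamma_tss = 0.955414, Gamma_tst = 0.063694, Gamma_ttt = 0.000000; k1 = (1.000000, -0.125000, -2.818471, -0.939490)
  k2: at (s, t) = (0.525000, -0.003125), (ds/dtau, dt/dtau) = (0.929538, -0.148487); Gamma_sss = 2.871152, Gamma_sst = 0.154767, Gamma_stt = 0.000000, Gamma_tss = 0.884701, Gamma_tst = 0.047689, Gamma_ttt = 0.000000; k2 = (0.929538, -0.148487, -2.438071, -0.751254)
  k3: at (s, t) = (0.523238, -0.003712), (ds/dtau, dt/dtau) = (0.939048, -0.143781); Gamma_sss = 2.872533, Gamma_sst = 0.157258, Gamma_stt = 0.000000, Gamma_tss = 0.890162, Gamma_tst = 0.048732, Gamma_ttt = 0.000000; k3 = (0.939048, -0.143781, -2.490567, -0.771796)
  k4: at (s, t) = (0.546952, -0.007189), (ds/dtau, dt/dtau) = (0.875472, -0.163590); Gamma_sss = 2.863120, Gamma_sst = 0.125005, Gamma_stt = 0.000000, Gamma_tss = 0.824239, Gamma_tst = 0.035986, Gamma_ttt = 0.000000; k4 = (0.875472, -0.163590, -2.158635, -0.621431)
  Y <- Y + (h/6)(k1 + 2k2 + 2k3 + k4): s = 0.5468, t = -0.0073, ds/dtau = 0.8764, dt/dtau = -0.1634
step 2:
  k1: at (s, t) = (0.546772, -0.007276), (ds/dtau, dt/dtau) = (0.876380, -0.163392); Gamma_sss = 2.863391, Gamma_sst = 0.125242, Gamma_stt = 0.000000, Gamma_tss = 0.824791, Gamma_tst = 0.036076, Gamma_ttt = 0.000000; k1 = (0.876380, -0.163392, -2.163337, -0.623143)
  k2: at (s, t) = (0.568682, -0.011361), (ds/dtau, dt/dtau) = (0.822297, -0.178970); Gamma_sss = 2.844664, Gamma_sst = 0.097638, Gamma_stt = 0.000000, Gamma_tss = 0.766044, Gamma_tst = 0.026293, Gamma_ttt = 0.000000; k2 = (0.822297, -0.178970, -1.894744, -0.510239)
  k3: at (s, t) = (0.567329, -0.011750), (ds/dtau, dt/dtau) = (0.829012, -0.176148); Gamma_sss = 2.846870, Gamma_sst = 0.099284, Gamma_stt = 0.000000, Gamma_tss = 0.769881, Gamma_tst = 0.026849, Gamma_ttt = 0.000000; k3 = (0.829012, -0.176148, -1.927544, -0.521267)
  k4: at (s, t) = (0.588223, -0.016083), (ds/dtau, dt/dtau) = (0.780003, -0.189455); Gamma_sss = 2.821778, Gamma_sst = 0.074852, Gamma_stt = 0.000000, Gamma_tss = 0.715922, Gamma_tst = 0.018991, Gamma_ttt = 0.000000; k4 = (0.780003, -0.189455, -1.694660, -0.429958)
  Y <- Y + (h/6)(k1 + 2k2 + 2k3 + k4): s = 0.5881, t = -0.0161, ds/dtau = 0.7805, dt/dtau = -0.1894


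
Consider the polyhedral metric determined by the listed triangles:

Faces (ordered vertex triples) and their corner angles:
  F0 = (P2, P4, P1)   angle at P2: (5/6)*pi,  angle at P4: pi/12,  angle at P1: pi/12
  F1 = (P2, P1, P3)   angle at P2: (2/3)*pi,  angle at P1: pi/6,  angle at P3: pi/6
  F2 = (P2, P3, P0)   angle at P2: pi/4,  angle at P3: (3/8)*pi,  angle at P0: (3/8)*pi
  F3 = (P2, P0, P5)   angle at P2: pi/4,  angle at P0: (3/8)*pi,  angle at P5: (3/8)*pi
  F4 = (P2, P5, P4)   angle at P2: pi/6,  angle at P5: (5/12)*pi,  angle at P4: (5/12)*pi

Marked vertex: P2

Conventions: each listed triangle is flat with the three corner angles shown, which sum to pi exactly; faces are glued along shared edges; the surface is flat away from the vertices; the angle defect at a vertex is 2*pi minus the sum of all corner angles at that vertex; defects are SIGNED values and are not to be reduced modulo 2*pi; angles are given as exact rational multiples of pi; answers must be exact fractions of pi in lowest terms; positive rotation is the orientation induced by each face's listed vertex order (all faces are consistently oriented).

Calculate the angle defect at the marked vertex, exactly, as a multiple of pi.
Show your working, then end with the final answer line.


Sum of corner angles at P2: (13/6)*pi
defect = 2*pi - (13/6)*pi

Answer: defect(P2) = -pi/6


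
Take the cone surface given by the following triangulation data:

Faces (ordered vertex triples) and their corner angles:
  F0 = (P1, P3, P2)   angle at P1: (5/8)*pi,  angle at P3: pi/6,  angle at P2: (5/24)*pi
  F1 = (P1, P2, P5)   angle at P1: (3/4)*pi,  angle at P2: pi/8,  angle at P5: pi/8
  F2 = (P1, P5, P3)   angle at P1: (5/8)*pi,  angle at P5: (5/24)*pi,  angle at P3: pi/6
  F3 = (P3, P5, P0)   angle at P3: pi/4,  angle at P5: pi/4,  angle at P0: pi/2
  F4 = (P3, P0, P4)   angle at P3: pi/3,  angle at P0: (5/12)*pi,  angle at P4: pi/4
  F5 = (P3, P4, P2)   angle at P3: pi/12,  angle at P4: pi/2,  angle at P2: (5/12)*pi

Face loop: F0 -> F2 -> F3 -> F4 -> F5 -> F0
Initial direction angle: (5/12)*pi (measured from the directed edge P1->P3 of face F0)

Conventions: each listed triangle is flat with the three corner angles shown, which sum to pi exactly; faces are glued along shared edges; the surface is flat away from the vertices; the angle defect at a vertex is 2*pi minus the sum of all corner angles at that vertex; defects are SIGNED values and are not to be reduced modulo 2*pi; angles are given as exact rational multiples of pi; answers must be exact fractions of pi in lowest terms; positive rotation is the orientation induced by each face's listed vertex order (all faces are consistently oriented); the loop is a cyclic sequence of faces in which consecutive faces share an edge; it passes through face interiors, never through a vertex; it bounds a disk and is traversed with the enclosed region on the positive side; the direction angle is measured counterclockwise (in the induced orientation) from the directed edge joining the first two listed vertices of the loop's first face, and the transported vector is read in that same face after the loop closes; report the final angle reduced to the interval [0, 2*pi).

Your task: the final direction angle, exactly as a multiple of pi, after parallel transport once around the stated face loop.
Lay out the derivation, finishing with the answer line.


enclosed vertex P3: corner angles sum to pi, defect = 2*pi - pi = pi
transport around the loop rotates by the sum of enclosed defects; add to the initial angle mod 2*pi
final angle = (5/12)*pi + pi = (17/12)*pi (mod 2*pi)

Answer: final direction angle = (17/12)*pi


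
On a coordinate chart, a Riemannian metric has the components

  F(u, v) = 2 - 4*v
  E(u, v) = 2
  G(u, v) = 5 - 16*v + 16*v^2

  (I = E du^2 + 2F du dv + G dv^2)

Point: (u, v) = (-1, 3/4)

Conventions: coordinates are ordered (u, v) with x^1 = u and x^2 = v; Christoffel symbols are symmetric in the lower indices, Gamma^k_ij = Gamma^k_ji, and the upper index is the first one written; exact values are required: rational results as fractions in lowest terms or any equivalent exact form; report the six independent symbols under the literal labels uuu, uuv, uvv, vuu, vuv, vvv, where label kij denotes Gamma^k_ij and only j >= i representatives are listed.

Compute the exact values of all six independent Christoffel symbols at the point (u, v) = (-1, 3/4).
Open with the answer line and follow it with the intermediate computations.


Answer: Gamma_uuu = 0, Gamma_uuv = 0, Gamma_uvv = -4/3, Gamma_vuu = 0, Gamma_vuv = 0, Gamma_vvv = 4/3

E = 2, F = -1, G = 2 at the point
E_u = 0, E_v = 0, F_u = 0, F_v = -4, G_u = 0, G_v = 8
EG - F^2 = 3;  g^inv = (1/3) * [[2, 1], [1, 2]]
first-kind symbols [ij,l] = (1/2)(d_i g_jl + d_j g_il - d_l g_ij): [uu,u] = E_u/2 = 0, [uu,v] = F_u - E_v/2 = 0, [uv,u] = E_v/2 = 0, [uv,v] = G_u/2 = 0, [vv,u] = F_v - G_u/2 = -4, [vv,v] = G_v/2 = 4
Gamma^u_ij = (G*[ij,u] - F*[ij,v])/(EG - F^2), Gamma^v_ij = (E*[ij,v] - F*[ij,u])/(EG - F^2)


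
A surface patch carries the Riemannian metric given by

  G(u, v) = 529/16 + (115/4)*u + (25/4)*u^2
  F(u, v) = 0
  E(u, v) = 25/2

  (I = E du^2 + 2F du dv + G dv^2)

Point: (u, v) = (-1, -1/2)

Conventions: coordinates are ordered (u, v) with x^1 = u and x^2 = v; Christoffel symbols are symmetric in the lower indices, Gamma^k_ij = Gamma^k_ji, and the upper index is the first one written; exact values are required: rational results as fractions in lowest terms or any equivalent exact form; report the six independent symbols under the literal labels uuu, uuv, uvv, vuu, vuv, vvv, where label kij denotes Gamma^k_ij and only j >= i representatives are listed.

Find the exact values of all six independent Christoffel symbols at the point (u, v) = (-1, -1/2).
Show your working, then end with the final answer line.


E = 25/2, F = 0, G = 169/16 at the point
E_u = 0, E_v = 0, F_u = 0, F_v = 0, G_u = 65/4, G_v = 0
EG - F^2 = 4225/32;  g^inv = (32/4225) * [[169/16, 0], [0, 25/2]]
first-kind symbols [ij,l] = (1/2)(d_i g_jl + d_j g_il - d_l g_ij): [uu,u] = E_u/2 = 0, [uu,v] = F_u - E_v/2 = 0, [uv,u] = E_v/2 = 0, [uv,v] = G_u/2 = 65/8, [vv,u] = F_v - G_u/2 = -65/8, [vv,v] = G_v/2 = 0
Gamma^u_ij = (G*[ij,u] - F*[ij,v])/(EG - F^2), Gamma^v_ij = (E*[ij,v] - F*[ij,u])/(EG - F^2)

Answer: Gamma_uuu = 0, Gamma_uuv = 0, Gamma_uvv = -13/20, Gamma_vuu = 0, Gamma_vuv = 10/13, Gamma_vvv = 0


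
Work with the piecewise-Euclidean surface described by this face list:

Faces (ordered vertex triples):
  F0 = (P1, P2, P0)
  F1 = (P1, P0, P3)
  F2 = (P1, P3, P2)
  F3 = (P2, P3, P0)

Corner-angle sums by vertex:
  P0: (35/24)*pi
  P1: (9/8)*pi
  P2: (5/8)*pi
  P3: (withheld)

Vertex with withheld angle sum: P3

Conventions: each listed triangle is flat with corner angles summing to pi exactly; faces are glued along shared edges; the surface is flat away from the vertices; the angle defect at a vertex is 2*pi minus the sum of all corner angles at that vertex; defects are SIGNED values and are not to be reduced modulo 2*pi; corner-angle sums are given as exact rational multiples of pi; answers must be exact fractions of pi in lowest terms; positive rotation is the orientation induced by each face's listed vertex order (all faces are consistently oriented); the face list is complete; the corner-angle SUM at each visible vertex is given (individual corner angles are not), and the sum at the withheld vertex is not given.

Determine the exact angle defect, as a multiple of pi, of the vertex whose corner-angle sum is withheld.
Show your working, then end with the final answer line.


V = 4, E = 6, F = 4; chi = V - E + F = 2
Gauss-Bonnet: total defect = 2*pi*chi = 4*pi; visible defects sum to (67/24)*pi

Answer: defect(P3) = (29/24)*pi


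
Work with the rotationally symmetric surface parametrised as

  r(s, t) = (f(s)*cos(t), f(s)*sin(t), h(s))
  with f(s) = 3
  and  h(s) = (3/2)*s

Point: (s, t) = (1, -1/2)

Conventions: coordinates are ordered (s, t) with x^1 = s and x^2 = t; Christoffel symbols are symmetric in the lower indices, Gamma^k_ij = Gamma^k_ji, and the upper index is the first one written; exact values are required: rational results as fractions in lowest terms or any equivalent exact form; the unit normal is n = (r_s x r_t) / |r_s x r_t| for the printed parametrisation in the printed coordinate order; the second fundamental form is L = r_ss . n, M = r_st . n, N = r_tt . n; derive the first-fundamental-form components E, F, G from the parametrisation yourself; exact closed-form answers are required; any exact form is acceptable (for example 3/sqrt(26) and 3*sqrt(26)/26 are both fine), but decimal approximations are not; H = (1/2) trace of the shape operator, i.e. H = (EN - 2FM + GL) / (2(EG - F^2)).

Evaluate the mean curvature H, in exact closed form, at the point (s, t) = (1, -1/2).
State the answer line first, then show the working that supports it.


Answer: H = 1/6

f = 3, f' = 0, f'' = 0, h' = 3/2, h'' = 0
E = 9/4, F = 0, G = 9; answer radicand W^2 = 9/4
unnormalised second-form numerators: l = 0, m = 0, n = 9/2; L = l/sqrt(9/4), and similarly M = m/sqrt(W^2), N = n/sqrt(W^2)
H = (E*n - 2*F*m + G*l) / (2*(EG - F^2)*sqrt(W^2)); E*n - 2*F*m + G*l = 81/8, EG - F^2 = 81/4, so H = (1/4)/sqrt(9/4)


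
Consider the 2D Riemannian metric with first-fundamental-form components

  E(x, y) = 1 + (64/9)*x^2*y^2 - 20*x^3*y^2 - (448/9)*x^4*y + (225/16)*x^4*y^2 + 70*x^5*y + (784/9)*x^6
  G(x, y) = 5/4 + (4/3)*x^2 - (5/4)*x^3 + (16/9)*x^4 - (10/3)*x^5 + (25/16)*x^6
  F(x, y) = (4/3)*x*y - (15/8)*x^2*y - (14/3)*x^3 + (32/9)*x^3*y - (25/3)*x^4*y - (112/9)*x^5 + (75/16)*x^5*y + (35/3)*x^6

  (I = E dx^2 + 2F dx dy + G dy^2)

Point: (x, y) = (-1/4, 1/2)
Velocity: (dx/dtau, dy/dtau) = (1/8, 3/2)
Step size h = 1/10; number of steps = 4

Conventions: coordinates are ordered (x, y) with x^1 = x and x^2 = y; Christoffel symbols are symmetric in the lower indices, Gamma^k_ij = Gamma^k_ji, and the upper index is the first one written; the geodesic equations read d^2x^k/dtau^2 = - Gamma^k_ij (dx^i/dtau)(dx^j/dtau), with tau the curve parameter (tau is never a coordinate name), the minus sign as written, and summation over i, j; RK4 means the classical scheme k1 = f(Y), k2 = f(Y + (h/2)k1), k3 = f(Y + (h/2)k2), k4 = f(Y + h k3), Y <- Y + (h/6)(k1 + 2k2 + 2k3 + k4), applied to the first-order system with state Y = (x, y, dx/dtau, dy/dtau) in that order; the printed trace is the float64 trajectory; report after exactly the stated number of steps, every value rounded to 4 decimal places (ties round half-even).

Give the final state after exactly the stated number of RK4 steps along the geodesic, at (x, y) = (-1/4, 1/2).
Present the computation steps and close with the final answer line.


f(Y) = (dx/dtau, dy/dtau, -Gamma^x_ij Y'^i Y'^j, -Gamma^y_ij Y'^i Y'^j) with the Gammas evaluated at the stage position; h = 0.100000; intermediate values shown to 6 dp
step 0: x = -0.2500, y = 0.5000, dx/dtau = 0.1250, dy/dtau = 1.5000
step 1:
  k1: at (x, y) = (-0.250000, 0.500000), (dx/dtau, dy/dtau) = (0.125000, 1.500000); Gamma_xxx = -0.108970, Gamma_xxy = 0.188519, Gamma_xyy = 0.000000, Gamma_yxx = 0.215612, Gamma_yxy = -0.373009, Gamma_yyy = 0.000000; k1 = (0.125000, 1.500000, -0.068992, 0.136510)
  k2: at (x, y) = (-0.243750, 0.575000), (dx/dtau, dy/dtau) = (0.121550, 1.506825); Gamma_xxx = -0.226449, Gamma_xxy = 0.214619, Gamma_xyy = 0.000000, Gamma_yxx = 0.368870, Gamma_yxy = -0.349600, Gamma_yyy = 0.000000; k2 = (0.121550, 1.506825, -0.075271, 0.122612)
  k3: at (x, y) = (-0.243922, 0.575341), (dx/dtau, dy/dtau) = (0.121236, 1.506131); Gamma_xxx = -0.226633, Gamma_xxy = 0.215003, Gamma_xyy = 0.000000, Gamma_yxx = 0.368805, Gamma_yxy = -0.349878, Gamma_yyy = 0.000000; k3 = (0.121236, 1.506131, -0.075187, 0.122353)
  k4: at (x, y) = (-0.237876, 0.650613), (dx/dtau, dy/dtau) = (0.117481, 1.512235); Gamma_xxx = -0.364010, Gamma_xxy = 0.234988, Gamma_xyy = 0.000000, Gamma_yxx = 0.507116, Gamma_yxy = -0.327371, Gamma_yyy = 0.000000; k4 = (0.117481, 1.512235, -0.078472, 0.109322)
  Y <- Y + (h/6)(k1 + 2k2 + 2k3 + k4): x = -0.2379, y = 0.6506, dx/dtau = 0.1175, dy/dtau = 1.5123
step 2:
  k1: at (x, y) = (-0.237866, 0.650636), (dx/dtau, dy/dtau) = (0.117527, 1.512263); Gamma_xxx = -0.364068, Gamma_xxy = 0.234979, Gamma_xyy = 0.000000, Gamma_yxx = 0.507184, Gamma_yxy = -0.327349, Gamma_yyy = 0.000000; k1 = (0.117527, 1.512263, -0.078498, 0.109355)
  k2: at (x, y) = (-0.231989, 0.726249), (dx/dtau, dy/dtau) = (0.113602, 1.517730); Gamma_xxx = -0.515425, Gamma_xxy = 0.249734, Gamma_xyy = 0.000000, Gamma_yxx = 0.631599, Gamma_yxy = -0.306023, Gamma_yyy = 0.000000; k2 = (0.113602, 1.517730, -0.079465, 0.097376)
  k3: at (x, y) = (-0.232186, 0.726522), (dx/dtau, dy/dtau) = (0.113554, 1.517132); Gamma_xxx = -0.515702, Gamma_xxy = 0.250172, Gamma_xyy = 0.000000, Gamma_yxx = 0.631379, Gamma_yxy = -0.306289, Gamma_yyy = 0.000000; k3 = (0.113554, 1.517132, -0.079548, 0.097391)
  k4: at (x, y) = (-0.226510, 0.802349), (dx/dtau, dy/dtau) = (0.109572, 1.522002); Gamma_xxx = -0.676088, Gamma_xxy = 0.260620, Gamma_xyy = 0.000000, Gamma_yxx = 0.742850, Gamma_yxy = -0.286356, Gamma_yyy = 0.000000; k4 = (0.109572, 1.522002, -0.078810, 0.086592)
  Y <- Y + (h/6)(k1 + 2k2 + 2k3 + k4): x = -0.2265, y = 0.8024, dx/dtau = 0.1096, dy/dtau = 1.5220
step 3:
  k1: at (x, y) = (-0.226509, 0.802369), (dx/dtau, dy/dtau) = (0.109605, 1.522021); Gamma_xxx = -0.676131, Gamma_xxy = 0.260623, Gamma_xyy = 0.000000, Gamma_yxx = 0.742878, Gamma_yxy = -0.286351, Gamma_yyy = 0.000000; k1 = (0.109605, 1.522021, -0.078832, 0.086614)
  k2: at (x, y) = (-0.221029, 0.878470), (dx/dtau, dy/dtau) = (0.105663, 1.526351); Gamma_xxx = -0.841861, Gamma_xxy = 0.267564, Gamma_xyy = 0.000000, Gamma_yxx = 0.842884, Gamma_yxy = -0.267889, Gamma_yyy = 0.000000; k2 = (0.105663, 1.526351, -0.076906, 0.076999)
  k3: at (x, y) = (-0.221226, 0.878687), (dx/dtau, dy/dtau) = (0.105759, 1.525871); Gamma_xxx = -0.842265, Gamma_xxy = 0.268010, Gamma_xyy = 0.000000, Gamma_yxx = 0.842568, Gamma_yxy = -0.268107, Gamma_yyy = 0.000000; k3 = (0.105759, 1.525871, -0.077080, 0.077107)
  k4: at (x, y) = (-0.215933, 0.954956), (dx/dtau, dy/dtau) = (0.101897, 1.529731); Gamma_xxx = -1.010472, Gamma_xxy = 0.272116, Gamma_xyy = 0.000000, Gamma_yxx = 0.932388, Gamma_yxy = -0.251088, Gamma_yyy = 0.000000; k4 = (0.101897, 1.529731, -0.074340, 0.068596)
  Y <- Y + (h/6)(k1 + 2k2 + 2k3 + k4): x = -0.2159, y = 0.9550, dx/dtau = 0.1019, dy/dtau = 1.5297
step 4:
  k1: at (x, y) = (-0.215936, 0.954972), (dx/dtau, dy/dtau) = (0.101919, 1.529744); Gamma_xxx = -1.010508, Gamma_xxy = 0.272126, Gamma_xyy = 0.000000, Gamma_yxx = 0.932393, Gamma_yxy = -0.251090, Gamma_yyy = 0.000000; k1 = (0.101919, 1.529744, -0.074358, 0.068610)
  k2: at (x, y) = (-0.210841, 1.031459), (dx/dtau, dy/dtau) = (0.098201, 1.533175); Gamma_xxx = -1.179185, Gamma_xxy = 0.274015, Gamma_xyy = 0.000000, Gamma_yxx = 1.013400, Gamma_yxy = -0.235490, Gamma_yyy = 0.000000; k2 = (0.098201, 1.533175, -0.071140, 0.061138)
  k3: at (x, y) = (-0.211026, 1.031631), (dx/dtau, dy/dtau) = (0.098362, 1.532801); Gamma_xxx = -1.179699, Gamma_xxy = 0.274434, Gamma_xyy = 0.000000, Gamma_yxx = 1.013003, Gamma_yxy = -0.235655, Gamma_yyy = 0.000000; k3 = (0.098362, 1.532801, -0.071339, 0.061258)
  k4: at (x, y) = (-0.206100, 1.108252), (dx/dtau, dy/dtau) = (0.094785, 1.535870); Gamma_xxx = -1.347332, Gamma_xxy = 0.274532, Gamma_xyy = 0.000000, Gamma_yxx = 1.086371, Gamma_yxy = -0.221358, Gamma_yyy = 0.000000; k4 = (0.094785, 1.535870, -0.067827, 0.054689)
  Y <- Y + (h/6)(k1 + 2k2 + 2k3 + k4): x = -0.2061, y = 1.1083, dx/dtau = 0.0948, dy/dtau = 1.5359

Answer: x = -0.2061, y = 1.1083, dx/dtau = 0.0948, dy/dtau = 1.5359
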